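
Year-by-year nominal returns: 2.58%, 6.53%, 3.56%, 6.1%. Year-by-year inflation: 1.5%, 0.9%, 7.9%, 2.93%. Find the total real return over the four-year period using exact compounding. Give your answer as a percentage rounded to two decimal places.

Compound the nominal returns: 1.0258 × 1.0653 × 1.0356 × 1.0610 = 1.200721.
Compound inflation: 1.0150 × 1.0090 × 1.0790 × 1.0293 = 1.137419.
Deflate: 1.200721 / 1.137419 = 1.055654.
Total real return = 1.055654 − 1 → 5.57%.

5.57%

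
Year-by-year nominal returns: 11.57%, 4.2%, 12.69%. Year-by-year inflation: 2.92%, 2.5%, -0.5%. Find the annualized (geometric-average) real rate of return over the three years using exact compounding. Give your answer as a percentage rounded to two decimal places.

Compound the nominal returns: 1.1157 × 1.0420 × 1.1269 = 1.31008819.
Compound inflation: 1.0292 × 1.0250 × 0.9950 = 1.04965535.
Deflate: 1.31008819 / 1.04965535 = 1.24811271.
Annualized real rate = 1.24811271^(1/3) − 1 = 7.6675% → 7.67%.

7.67%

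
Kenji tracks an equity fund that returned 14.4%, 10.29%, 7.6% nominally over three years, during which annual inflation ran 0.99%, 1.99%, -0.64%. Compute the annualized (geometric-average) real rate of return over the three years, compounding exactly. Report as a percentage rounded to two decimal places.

Nominal growth factor = 1.1440 × 1.1029 × 1.0760 = 1.35760814
Price-level growth factor = 1.0099 × 1.0199 × 0.9936 = 1.02340503
Real growth factor = 1.35760814 / 1.02340503 = 1.32655996
Annualized real rate = 1.32655996^(1/3) − 1 = 9.8775% → 9.88%.

9.88%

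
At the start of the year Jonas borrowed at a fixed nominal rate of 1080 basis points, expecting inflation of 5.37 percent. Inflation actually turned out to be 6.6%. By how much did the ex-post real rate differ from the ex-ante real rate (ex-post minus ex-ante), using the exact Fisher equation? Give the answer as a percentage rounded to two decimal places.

-1.21%

Ex-ante: (1 + 0.1080)/(1 + 0.0537) − 1 = 5.1533%
Ex-post: (1 + 0.1080)/(1 + 0.0660) − 1 = 3.9400%
Difference (ex-post − ex-ante) = -1.2133% → -1.21%.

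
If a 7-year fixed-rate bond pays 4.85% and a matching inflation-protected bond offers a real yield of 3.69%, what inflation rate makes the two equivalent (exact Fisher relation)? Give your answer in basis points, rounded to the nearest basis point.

112 basis points

(1 + π) = (1 + i)/(1 + r) = 1.04850 / 1.03690 = 1.011187
Break-even inflation = 1.011187 − 1 → 112 basis points.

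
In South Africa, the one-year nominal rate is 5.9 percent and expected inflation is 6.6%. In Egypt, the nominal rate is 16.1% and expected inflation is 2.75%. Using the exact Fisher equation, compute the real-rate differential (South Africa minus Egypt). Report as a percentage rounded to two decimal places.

-13.65%

South Africa: (1 + 0.0590)/(1 + 0.0660) − 1 = -0.6567%
Egypt: (1 + 0.1610)/(1 + 0.0275) − 1 = 12.9927%
Differential = -0.6567% − 12.9927% = -13.6494% → -13.65%.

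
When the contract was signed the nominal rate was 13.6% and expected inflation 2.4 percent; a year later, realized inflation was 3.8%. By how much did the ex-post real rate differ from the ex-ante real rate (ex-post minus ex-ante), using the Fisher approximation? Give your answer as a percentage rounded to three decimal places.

Ex-ante: 13.6% − 2.4% = 11.200%
Ex-post: 13.6% − 3.8% = 9.800%
Difference (ex-post − ex-ante) = -1.4000% → -1.400%.

-1.400%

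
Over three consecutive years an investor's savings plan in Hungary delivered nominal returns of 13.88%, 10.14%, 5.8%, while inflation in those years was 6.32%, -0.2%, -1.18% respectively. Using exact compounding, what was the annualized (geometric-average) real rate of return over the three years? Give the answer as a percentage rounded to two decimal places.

8.17%

Nominal growth factor = 1.1388 × 1.1014 × 1.0580 = 1.32702223
Price-level growth factor = 1.0632 × 0.9980 × 0.9882 = 1.04855293
Real growth factor = 1.32702223 / 1.04855293 = 1.26557486
Annualized real rate = 1.26557486^(1/3) − 1 = 8.1673% → 8.17%.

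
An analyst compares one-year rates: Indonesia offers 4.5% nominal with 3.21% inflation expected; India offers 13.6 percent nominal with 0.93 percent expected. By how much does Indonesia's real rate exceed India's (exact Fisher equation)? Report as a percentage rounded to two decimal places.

-11.30%

Indonesia: (1 + 0.0450)/(1 + 0.0321) − 1 = 1.2499%
India: (1 + 0.1360)/(1 + 0.0093) − 1 = 12.5533%
Differential = 1.2499% − 12.5533% = -11.3034% → -11.30%.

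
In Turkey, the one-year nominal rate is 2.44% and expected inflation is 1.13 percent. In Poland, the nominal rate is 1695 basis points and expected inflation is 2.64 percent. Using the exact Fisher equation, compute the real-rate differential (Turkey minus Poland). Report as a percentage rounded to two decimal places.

Turkey: (1 + 0.0244)/(1 + 0.0113) − 1 = 1.2954%
Poland: (1 + 0.1695)/(1 + 0.0264) − 1 = 13.9419%
Differential = 1.2954% − 13.9419% = -12.6466% → -12.65%.

-12.65%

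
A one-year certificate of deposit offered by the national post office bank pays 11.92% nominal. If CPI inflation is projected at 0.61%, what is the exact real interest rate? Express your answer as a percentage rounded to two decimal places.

11.24%

1 + r = 1.11920 / 1.00610 = 1.112414
r = 1.112414 − 1 = 11.2414%, i.e. 11.24%.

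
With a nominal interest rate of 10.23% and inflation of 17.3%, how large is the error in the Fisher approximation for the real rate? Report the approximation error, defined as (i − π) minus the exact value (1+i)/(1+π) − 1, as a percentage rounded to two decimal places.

-1.04%

Approximate: r ≈ 10.230% − 17.300% = -7.0700%
Exact: (1 + 0.1023)/(1 + 0.1730) − 1 = -6.0273%
Error = -7.0700% − (-6.0273%) = -1.0427% → -1.04%.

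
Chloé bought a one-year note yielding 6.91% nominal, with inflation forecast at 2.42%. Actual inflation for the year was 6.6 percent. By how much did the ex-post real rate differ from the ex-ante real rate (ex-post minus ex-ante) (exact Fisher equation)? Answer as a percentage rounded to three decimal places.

Ex-ante: (1 + 0.0691)/(1 + 0.0242) − 1 = 4.3839%
Ex-post: (1 + 0.0691)/(1 + 0.0660) − 1 = 0.2908%
Difference (ex-post − ex-ante) = -4.0931% → -4.093%.

-4.093%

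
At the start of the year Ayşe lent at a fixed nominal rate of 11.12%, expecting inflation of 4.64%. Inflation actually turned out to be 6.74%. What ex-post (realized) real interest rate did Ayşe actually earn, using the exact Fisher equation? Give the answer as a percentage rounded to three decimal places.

Ex-post: (1 + 0.1112)/(1 + 0.0674) − 1 = 4.1034%
So the realized real rate is 4.103%.

4.103%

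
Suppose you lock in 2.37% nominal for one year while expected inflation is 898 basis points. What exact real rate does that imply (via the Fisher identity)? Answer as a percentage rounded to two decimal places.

-6.07%

By the Fisher identity, 1 + r = (1 + i)/(1 + π).
1 + r = 1.02370 / 1.08980 = 0.939347
r = 0.939347 − 1 = -6.0653%, i.e. -6.07%.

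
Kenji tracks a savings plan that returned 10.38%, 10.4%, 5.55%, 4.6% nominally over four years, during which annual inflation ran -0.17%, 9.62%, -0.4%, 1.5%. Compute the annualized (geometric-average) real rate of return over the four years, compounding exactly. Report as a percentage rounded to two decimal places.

5.01%

Nominal growth factor = 1.1038 × 1.1040 × 1.0555 × 1.0460 = 1.34539369
Price-level growth factor = 0.9983 × 1.0962 × 0.9960 × 1.0150 = 1.10630850
Real growth factor = 1.34539369 / 1.10630850 = 1.21611077
Annualized real rate = 1.21611077^(1/4) − 1 = 5.0131% → 5.01%.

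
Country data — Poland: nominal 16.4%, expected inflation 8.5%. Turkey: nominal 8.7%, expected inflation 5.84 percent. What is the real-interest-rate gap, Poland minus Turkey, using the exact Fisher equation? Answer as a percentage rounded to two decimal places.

Poland: (1 + 0.1640)/(1 + 0.0850) − 1 = 7.2811%
Turkey: (1 + 0.0870)/(1 + 0.0584) − 1 = 2.7022%
Differential = 7.2811% − 2.7022% = 4.5789% → 4.58%.

4.58%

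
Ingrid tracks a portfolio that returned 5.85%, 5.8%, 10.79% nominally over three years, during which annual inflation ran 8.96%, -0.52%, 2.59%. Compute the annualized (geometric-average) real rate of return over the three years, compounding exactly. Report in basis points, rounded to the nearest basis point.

372 basis points

Nominal growth factor = 1.0585 × 1.0580 × 1.1079 = 1.24072945
Price-level growth factor = 1.0896 × 0.9948 × 1.0259 = 1.11200797
Real growth factor = 1.24072945 / 1.11200797 = 1.11575590
Annualized real rate = 1.11575590^(1/3) − 1 = 3.7185% → 372 basis points.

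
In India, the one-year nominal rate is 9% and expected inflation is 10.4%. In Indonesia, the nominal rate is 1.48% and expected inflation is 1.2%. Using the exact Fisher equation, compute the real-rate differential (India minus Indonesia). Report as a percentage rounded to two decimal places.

India: (1 + 0.0900)/(1 + 0.1040) − 1 = -1.2681%
Indonesia: (1 + 0.0148)/(1 + 0.0120) − 1 = 0.2767%
Differential = -1.2681% − 0.2767% = -1.5448% → -1.54%.

-1.54%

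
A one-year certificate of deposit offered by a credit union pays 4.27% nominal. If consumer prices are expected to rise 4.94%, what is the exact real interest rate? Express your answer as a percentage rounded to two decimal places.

-0.64%

1 + r = 1.04270 / 1.04940 = 0.993615
r = 0.993615 − 1 = -0.6385%, i.e. -0.64%.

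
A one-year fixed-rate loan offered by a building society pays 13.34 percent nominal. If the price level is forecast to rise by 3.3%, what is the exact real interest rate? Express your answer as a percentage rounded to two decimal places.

By the Fisher identity, 1 + r = (1 + i)/(1 + π).
1 + r = 1.13340 / 1.03300 = 1.097193
r = 1.097193 − 1 = 9.7193%, i.e. 9.72%.

9.72%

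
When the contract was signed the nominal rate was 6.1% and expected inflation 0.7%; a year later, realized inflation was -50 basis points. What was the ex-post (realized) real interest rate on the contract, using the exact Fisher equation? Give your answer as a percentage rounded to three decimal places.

Ex-post: (1 + 0.0610)/(1 − 0.0050) − 1 = 6.6332%
So the realized real rate is 6.633%.

6.633%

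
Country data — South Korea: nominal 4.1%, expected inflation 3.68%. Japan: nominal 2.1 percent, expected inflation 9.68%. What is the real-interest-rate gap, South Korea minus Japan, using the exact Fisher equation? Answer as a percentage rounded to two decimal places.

7.32%

South Korea: (1 + 0.0410)/(1 + 0.0368) − 1 = 0.4051%
Japan: (1 + 0.0210)/(1 + 0.0968) − 1 = -6.9110%
Differential = 0.4051% − (-6.9110%) = 7.3161% → 7.32%.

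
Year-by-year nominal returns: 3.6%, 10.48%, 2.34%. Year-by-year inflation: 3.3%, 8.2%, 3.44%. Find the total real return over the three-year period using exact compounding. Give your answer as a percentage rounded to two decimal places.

1.31%

Nominal growth factor = 1.0360 × 1.1048 × 1.0234 = 1.171356
Price-level growth factor = 1.0330 × 1.0820 × 1.0344 = 1.156155
Real growth factor = 1.171356 / 1.156155 = 1.013148
Total real return = 1.013148 − 1 → 1.31%.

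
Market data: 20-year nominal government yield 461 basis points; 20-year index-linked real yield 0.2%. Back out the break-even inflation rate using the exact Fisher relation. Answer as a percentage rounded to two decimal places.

(1 + π) = (1 + i)/(1 + r) = 1.04610 / 1.00200 = 1.044012
Break-even inflation = 1.044012 − 1 → 4.40%.

4.40%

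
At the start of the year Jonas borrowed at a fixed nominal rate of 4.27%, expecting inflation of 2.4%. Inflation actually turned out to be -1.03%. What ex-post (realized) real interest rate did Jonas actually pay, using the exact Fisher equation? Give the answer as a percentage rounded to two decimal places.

Ex-post: (1 + 0.0427)/(1 − 0.0103) − 1 = 5.3552%
So the realized real rate is 5.36%.

5.36%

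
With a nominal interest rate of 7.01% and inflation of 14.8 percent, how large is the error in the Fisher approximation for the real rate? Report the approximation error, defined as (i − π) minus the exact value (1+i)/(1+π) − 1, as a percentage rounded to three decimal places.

-1.004%

Approximate: r ≈ 7.010% − 14.800% = -7.7900%
Exact: (1 + 0.0701)/(1 + 0.1480) − 1 = -6.7857%
Error = -7.7900% − (-6.7857%) = -1.0043% → -1.004%.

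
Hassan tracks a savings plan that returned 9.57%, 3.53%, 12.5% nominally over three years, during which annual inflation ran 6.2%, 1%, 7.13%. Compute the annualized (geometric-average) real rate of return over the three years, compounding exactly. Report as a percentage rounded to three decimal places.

3.558%

Nominal growth factor = 1.0957 × 1.0353 × 1.1250 = 1.27617549
Price-level growth factor = 1.0620 × 1.0100 × 1.0713 = 1.14909781
Real growth factor = 1.27617549 / 1.14909781 = 1.11058909
Annualized real rate = 1.11058909^(1/3) − 1 = 3.5582% → 3.558%.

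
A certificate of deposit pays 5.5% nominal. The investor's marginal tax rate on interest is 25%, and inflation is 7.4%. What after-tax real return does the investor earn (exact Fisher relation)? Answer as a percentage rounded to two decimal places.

-3.05%

After-tax nominal return = 5.5% × (1 − 0.25) = 4.1250%.
1 + r = 1.04125 / 1.07400 = 0.969507
After-tax real rate = 0.969507 − 1 → -3.05%.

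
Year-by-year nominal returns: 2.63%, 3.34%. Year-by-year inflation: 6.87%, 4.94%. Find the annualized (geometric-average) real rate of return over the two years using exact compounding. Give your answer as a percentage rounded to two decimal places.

Nominal growth factor = 1.0263 × 1.0334 = 1.06057842
Price-level growth factor = 1.0687 × 1.0494 = 1.12149378
Real growth factor = 1.06057842 / 1.12149378 = 0.94568373
Annualized real rate = 0.94568373^(1/2) − 1 = -2.7537% → -2.75%.

-2.75%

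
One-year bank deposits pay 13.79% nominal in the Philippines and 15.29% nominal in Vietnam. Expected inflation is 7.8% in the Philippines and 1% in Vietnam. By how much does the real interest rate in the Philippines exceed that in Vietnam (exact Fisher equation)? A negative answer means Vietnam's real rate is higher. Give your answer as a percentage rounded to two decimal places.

The Philippines: (1 + 0.1379)/(1 + 0.0780) − 1 = 5.5566%
Vietnam: (1 + 0.1529)/(1 + 0.0100) − 1 = 14.1485%
Differential = 5.5566% − 14.1485% = -8.5919% → -8.59%.

-8.59%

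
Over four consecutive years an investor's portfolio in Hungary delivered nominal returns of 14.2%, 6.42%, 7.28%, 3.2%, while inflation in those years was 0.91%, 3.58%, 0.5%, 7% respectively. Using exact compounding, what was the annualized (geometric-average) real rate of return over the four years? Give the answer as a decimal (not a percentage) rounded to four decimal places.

0.0460

Compound the nominal returns: 1.1420 × 1.0642 × 1.0728 × 1.0320 = 1.34551276.
Compound inflation: 1.0091 × 1.0358 × 1.0050 × 1.0700 = 1.12398354.
Deflate: 1.34551276 / 1.12398354 = 1.19709294.
Annualized real rate = 1.19709294^(1/4) − 1 = 4.6001% → 0.0460.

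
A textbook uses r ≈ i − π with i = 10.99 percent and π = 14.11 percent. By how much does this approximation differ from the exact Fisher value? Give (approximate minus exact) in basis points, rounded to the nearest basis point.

-39 basis points

Approximate: r ≈ 10.990% − 14.110% = -3.1200%
Exact: (1 + 0.1099)/(1 + 0.1411) − 1 = -2.7342%
Error = -3.1200% − (-2.7342%) = -0.3858% → -39 basis points.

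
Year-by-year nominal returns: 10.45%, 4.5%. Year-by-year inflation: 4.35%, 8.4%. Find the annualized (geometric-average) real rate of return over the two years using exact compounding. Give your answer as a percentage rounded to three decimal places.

1.014%

Compound the nominal returns: 1.1045 × 1.0450 = 1.15420250.
Compound inflation: 1.0435 × 1.0840 = 1.13115400.
Deflate: 1.15420250 / 1.13115400 = 1.02037609.
Annualized real rate = 1.02037609^(1/2) − 1 = 1.0137% → 1.014%.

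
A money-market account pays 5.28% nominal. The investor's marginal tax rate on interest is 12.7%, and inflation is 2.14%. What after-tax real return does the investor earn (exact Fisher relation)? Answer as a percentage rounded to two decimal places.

After-tax nominal return = 5.28% × (1 − 0.127) = 4.60944%.
1 + r = 1.0460944 / 1.02140 = 1.024177
After-tax real rate = 1.024177 − 1 → 2.42%.

2.42%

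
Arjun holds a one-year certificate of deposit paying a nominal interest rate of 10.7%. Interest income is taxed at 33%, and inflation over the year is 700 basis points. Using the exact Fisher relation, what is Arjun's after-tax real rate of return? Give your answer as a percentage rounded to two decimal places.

After-tax nominal return = 10.7% × (1 − 0.33) = 7.1690%.
1 + r = 1.07169 / 1.07000 = 1.001579
After-tax real rate = 1.001579 − 1 → 0.16%.

0.16%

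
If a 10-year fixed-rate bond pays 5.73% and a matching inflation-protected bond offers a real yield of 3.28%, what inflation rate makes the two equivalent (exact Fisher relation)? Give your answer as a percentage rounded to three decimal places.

2.372%

(1 + π) = (1 + i)/(1 + r) = 1.05730 / 1.03280 = 1.023722
Break-even inflation = 1.023722 − 1 → 2.372%.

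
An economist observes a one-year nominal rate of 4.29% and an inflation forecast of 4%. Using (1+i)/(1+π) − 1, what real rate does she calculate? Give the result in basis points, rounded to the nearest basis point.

28 basis points

By the Fisher relation, 1 + r = (1 + i)/(1 + π).
1 + r = 1.04290 / 1.04000 = 1.002788
r = 1.002788 − 1 = 0.2788%, i.e. 28 basis points.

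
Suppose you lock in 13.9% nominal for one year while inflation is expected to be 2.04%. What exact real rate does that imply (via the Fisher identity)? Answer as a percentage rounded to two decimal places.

11.62%

1 + r = 1.13900 / 1.02040 = 1.116229
r = 1.116229 − 1 = 11.6229%, i.e. 11.62%.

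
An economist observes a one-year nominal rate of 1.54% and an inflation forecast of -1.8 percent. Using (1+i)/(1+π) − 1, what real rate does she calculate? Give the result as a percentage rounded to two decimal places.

3.40%

1 + r = 1.01540 / 0.98200 = 1.034012
r = 1.034012 − 1 = 3.4012%, i.e. 3.40%.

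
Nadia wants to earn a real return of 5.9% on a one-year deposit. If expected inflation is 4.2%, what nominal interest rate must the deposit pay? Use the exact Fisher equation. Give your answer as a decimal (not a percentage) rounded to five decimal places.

0.10348

(1 + i) = (1 + r)(1 + π) = 1.05900 × 1.04200 = 1.103478
i = 1.103478 − 1, so the required nominal rate is 0.10348.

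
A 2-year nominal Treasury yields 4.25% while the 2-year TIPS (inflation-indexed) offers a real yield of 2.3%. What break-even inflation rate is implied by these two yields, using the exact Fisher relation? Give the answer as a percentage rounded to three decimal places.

1.906%

(1 + π) = (1 + i)/(1 + r) = 1.04250 / 1.02300 = 1.019062
Break-even inflation = 1.019062 − 1 → 1.906%.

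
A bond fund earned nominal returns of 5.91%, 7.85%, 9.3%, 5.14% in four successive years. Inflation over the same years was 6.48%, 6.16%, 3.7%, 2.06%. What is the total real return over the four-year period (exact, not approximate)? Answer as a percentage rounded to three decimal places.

Nominal growth factor = 1.0591 × 1.0785 × 1.0930 × 1.0514 = 1.312639
Price-level growth factor = 1.0648 × 1.0616 × 1.0370 × 1.0206 = 1.196364
Real growth factor = 1.312639 / 1.196364 = 1.097190
Total real return = 1.097190 − 1 → 9.719%.

9.719%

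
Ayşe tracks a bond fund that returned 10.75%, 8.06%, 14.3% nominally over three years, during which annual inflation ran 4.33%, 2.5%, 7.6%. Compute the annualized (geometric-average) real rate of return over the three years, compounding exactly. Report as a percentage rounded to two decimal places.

Nominal growth factor = 1.1075 × 1.0806 × 1.1430 = 1.36790182
Price-level growth factor = 1.0433 × 1.0250 × 1.0760 = 1.15065557
Real growth factor = 1.36790182 / 1.15065557 = 1.18880216
Annualized real rate = 1.18880216^(1/3) − 1 = 5.9343% → 5.93%.

5.93%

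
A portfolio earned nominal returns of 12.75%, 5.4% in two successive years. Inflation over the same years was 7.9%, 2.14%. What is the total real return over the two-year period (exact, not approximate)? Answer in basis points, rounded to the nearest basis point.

Nominal growth factor = 1.1275 × 1.0540 = 1.188385
Price-level growth factor = 1.0790 × 1.0214 = 1.102091
Real growth factor = 1.188385 / 1.102091 = 1.078301
Total real return = 1.078301 − 1 → 783 basis points.

783 basis points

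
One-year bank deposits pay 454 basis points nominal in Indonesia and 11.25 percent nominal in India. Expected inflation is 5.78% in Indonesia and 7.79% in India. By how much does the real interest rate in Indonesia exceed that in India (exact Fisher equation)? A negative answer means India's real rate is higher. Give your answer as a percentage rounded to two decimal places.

-4.38%

Indonesia: (1 + 0.0454)/(1 + 0.0578) − 1 = -1.1722%
India: (1 + 0.1125)/(1 + 0.0779) − 1 = 3.2099%
Differential = -1.1722% − 3.2099% = -4.3822% → -4.38%.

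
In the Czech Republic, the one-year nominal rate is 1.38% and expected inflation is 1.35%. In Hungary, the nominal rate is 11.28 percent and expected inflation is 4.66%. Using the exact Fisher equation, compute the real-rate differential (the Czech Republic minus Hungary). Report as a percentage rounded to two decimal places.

The Czech Republic: (1 + 0.0138)/(1 + 0.0135) − 1 = 0.0296%
Hungary: (1 + 0.1128)/(1 + 0.0466) − 1 = 6.3252%
Differential = 0.0296% − 6.3252% = -6.2956% → -6.30%.

-6.30%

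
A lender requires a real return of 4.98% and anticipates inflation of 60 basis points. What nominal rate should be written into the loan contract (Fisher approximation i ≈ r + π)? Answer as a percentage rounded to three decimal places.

5.580%

i ≈ r + π = 4.98% + 0.6% = 5.580%.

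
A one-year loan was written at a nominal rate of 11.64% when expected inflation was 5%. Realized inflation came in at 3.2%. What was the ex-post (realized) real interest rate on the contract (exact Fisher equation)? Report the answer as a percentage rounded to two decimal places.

8.18%

Ex-post: (1 + 0.1164)/(1 + 0.0320) − 1 = 8.1783%
So the realized real rate is 8.18%.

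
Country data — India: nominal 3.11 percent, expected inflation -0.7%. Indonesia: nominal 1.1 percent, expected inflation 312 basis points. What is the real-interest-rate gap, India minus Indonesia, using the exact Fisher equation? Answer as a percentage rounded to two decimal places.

India: (1 + 0.0311)/(1 − 0.0070) − 1 = 3.8369%
Indonesia: (1 + 0.0110)/(1 + 0.0312) − 1 = -1.9589%
Differential = 3.8369% − (-1.9589%) = 5.7957% → 5.80%.

5.80%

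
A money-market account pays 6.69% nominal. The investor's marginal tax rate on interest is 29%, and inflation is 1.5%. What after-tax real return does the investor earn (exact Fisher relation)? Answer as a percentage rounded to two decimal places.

After-tax nominal return = 6.69% × (1 − 0.29) = 4.7499%.
1 + r = 1.047499 / 1.01500 = 1.032019
After-tax real rate = 1.032019 − 1 → 3.20%.

3.20%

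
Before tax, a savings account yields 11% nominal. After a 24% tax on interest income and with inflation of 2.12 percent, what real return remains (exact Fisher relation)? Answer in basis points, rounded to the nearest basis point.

611 basis points

After-tax nominal return = 11% × (1 − 0.24) = 8.3600%.
1 + r = 1.08360 / 1.02120 = 1.061105
After-tax real rate = 1.061105 − 1 → 611 basis points.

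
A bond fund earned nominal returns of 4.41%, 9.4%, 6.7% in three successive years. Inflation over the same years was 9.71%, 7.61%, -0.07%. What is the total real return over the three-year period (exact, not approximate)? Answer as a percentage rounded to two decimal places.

3.31%

Nominal growth factor = 1.0441 × 1.0940 × 1.0670 = 1.218776
Price-level growth factor = 1.0971 × 1.0761 × 0.9993 = 1.179763
Real growth factor = 1.218776 / 1.179763 = 1.033068
Total real return = 1.033068 − 1 → 3.31%.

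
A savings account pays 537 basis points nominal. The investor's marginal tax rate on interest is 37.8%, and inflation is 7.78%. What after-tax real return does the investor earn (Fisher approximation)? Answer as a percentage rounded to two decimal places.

After-tax nominal return = 5.37% × (1 − 0.378) = 3.34014%.
r ≈ 3.34014% − 7.78% → -4.44%.

-4.44%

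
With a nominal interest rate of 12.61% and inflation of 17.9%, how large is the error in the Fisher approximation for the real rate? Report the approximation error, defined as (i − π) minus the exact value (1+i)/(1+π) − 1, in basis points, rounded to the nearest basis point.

Approximate: r ≈ 12.610% − 17.900% = -5.2900%
Exact: (1 + 0.1261)/(1 + 0.1790) − 1 = -4.4869%
Error = -5.2900% − (-4.4869%) = -0.8031% → -80 basis points.

-80 basis points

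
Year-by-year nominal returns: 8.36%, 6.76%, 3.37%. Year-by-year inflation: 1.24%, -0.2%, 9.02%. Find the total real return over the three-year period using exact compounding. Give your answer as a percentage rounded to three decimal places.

Compound the nominal returns: 1.0836 × 1.0676 × 1.0337 = 1.195837.
Compound inflation: 1.0124 × 0.9980 × 1.0902 = 1.101511.
Deflate: 1.195837 / 1.101511 = 1.085633.
Total real return = 1.085633 − 1 → 8.563%.

8.563%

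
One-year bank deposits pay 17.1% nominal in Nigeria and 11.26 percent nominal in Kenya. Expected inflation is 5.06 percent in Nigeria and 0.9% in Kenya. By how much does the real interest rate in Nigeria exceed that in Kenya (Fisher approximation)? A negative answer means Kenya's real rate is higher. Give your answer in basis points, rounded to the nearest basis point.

Nigeria: 17.1% − 5.06% = 12.040%
Kenya: 11.26% − 0.9% = 10.360%
Differential = 1.680% → 168 basis points.

168 basis points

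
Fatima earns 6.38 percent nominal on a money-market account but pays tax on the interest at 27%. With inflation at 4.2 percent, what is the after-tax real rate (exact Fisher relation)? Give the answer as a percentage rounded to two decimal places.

After-tax nominal return = 6.38% × (1 − 0.27) = 4.6574%.
1 + r = 1.046574 / 1.04200 = 1.004390
After-tax real rate = 1.004390 − 1 → 0.44%.

0.44%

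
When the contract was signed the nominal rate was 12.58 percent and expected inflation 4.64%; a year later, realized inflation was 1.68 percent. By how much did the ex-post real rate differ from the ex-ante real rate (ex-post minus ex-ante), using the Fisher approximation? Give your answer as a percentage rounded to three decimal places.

Ex-ante: 12.58% − 4.64% = 7.940%
Ex-post: 12.58% − 1.68% = 10.900%
Difference (ex-post − ex-ante) = 2.9600% → 2.960%.

2.960%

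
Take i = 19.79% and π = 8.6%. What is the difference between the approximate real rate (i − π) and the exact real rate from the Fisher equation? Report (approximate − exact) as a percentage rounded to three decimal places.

Approximate: r ≈ 19.790% − 8.600% = 11.1900%
Exact: (1 + 0.1979)/(1 + 0.0860) − 1 = 10.3039%
Error = 11.1900% − 10.3039% = 0.8861% → 0.886%.

0.886%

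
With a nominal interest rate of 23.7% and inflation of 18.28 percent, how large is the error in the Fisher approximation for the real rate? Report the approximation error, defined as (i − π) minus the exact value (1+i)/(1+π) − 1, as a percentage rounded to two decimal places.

Approximate: r ≈ 23.700% − 18.280% = 5.4200%
Exact: (1 + 0.2370)/(1 + 0.1828) − 1 = 4.5823%
Error = 5.4200% − 4.5823% = 0.8377% → 0.84%.

0.84%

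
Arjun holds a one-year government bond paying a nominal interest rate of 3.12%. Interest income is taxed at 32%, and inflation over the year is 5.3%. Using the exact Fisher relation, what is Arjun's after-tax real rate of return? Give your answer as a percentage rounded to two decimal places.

-3.02%

After-tax nominal return = 3.12% × (1 − 0.32) = 2.1216%.
1 + r = 1.021216 / 1.05300 = 0.969816
After-tax real rate = 0.969816 − 1 → -3.02%.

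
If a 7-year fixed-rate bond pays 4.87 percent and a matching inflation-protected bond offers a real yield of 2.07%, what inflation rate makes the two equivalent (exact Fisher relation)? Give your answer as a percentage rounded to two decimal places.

(1 + π) = (1 + i)/(1 + r) = 1.04870 / 1.02070 = 1.027432
Break-even inflation = 1.027432 − 1 → 2.74%.

2.74%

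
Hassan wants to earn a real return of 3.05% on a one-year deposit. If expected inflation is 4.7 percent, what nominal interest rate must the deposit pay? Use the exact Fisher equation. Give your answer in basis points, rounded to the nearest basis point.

(1 + i) = (1 + r)(1 + π) = 1.03050 × 1.04700 = 1.0789335
i = 1.0789335 − 1, so the required nominal rate is 789 basis points.

789 basis points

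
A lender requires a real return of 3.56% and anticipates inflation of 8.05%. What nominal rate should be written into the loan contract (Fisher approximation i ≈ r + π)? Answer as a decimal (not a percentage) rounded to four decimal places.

0.1161

i ≈ r + π = 3.56% + 8.05% = 0.1161.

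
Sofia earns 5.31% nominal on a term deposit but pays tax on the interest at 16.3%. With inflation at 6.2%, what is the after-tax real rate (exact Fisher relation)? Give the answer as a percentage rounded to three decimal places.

-1.653%

After-tax nominal return = 5.31% × (1 − 0.163) = 4.44447%.
1 + r = 1.0444447 / 1.06200 = 0.983470
After-tax real rate = 0.983470 − 1 → -1.653%.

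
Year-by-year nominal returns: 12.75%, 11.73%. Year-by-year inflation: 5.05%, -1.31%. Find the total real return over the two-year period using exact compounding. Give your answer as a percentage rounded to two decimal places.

Compound the nominal returns: 1.1275 × 1.1173 = 1.259756.
Compound inflation: 1.0505 × 0.9869 = 1.036738.
Deflate: 1.259756 / 1.036738 = 1.215114.
Total real return = 1.215114 − 1 → 21.51%.

21.51%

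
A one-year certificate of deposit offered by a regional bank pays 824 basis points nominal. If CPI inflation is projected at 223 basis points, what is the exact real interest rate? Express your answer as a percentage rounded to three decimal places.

5.879%

By the Fisher relation, 1 + r = (1 + i)/(1 + π).
1 + r = 1.08240 / 1.02230 = 1.058789
r = 1.058789 − 1 = 5.8789%, i.e. 5.879%.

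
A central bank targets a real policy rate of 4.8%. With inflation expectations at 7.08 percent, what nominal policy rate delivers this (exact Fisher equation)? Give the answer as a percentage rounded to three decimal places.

(1 + i) = (1 + r)(1 + π) = 1.04800 × 1.07080 = 1.1221984
i = 1.1221984 − 1, so the required nominal rate is 12.220%.

12.220%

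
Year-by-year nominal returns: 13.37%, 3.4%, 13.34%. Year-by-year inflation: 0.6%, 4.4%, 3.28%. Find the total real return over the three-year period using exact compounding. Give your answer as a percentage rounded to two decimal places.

22.49%

Compound the nominal returns: 1.1337 × 1.0340 × 1.1334 = 1.328623.
Compound inflation: 1.0060 × 1.0440 × 1.0328 = 1.084713.
Deflate: 1.328623 / 1.084713 = 1.224862.
Total real return = 1.224862 − 1 → 22.49%.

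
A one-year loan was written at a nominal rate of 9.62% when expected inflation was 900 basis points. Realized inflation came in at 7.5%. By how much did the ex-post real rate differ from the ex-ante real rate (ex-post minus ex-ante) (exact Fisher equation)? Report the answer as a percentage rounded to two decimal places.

1.40%

Ex-ante: (1 + 0.0962)/(1 + 0.0900) − 1 = 0.5688%
Ex-post: (1 + 0.0962)/(1 + 0.0750) − 1 = 1.9721%
Difference (ex-post − ex-ante) = 1.4033% → 1.40%.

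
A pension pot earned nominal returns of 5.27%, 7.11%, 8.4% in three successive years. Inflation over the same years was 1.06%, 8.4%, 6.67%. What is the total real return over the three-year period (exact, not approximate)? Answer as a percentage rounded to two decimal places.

Compound the nominal returns: 1.0527 × 1.0711 × 1.0840 = 1.222261.
Compound inflation: 1.0106 × 1.0840 × 1.0667 = 1.168560.
Deflate: 1.222261 / 1.168560 = 1.045955.
Total real return = 1.045955 − 1 → 4.60%.

4.60%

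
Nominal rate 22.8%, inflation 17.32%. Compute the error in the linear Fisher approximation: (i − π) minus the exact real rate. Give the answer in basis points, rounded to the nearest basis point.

Approximate: r ≈ 22.800% − 17.320% = 5.4800%
Exact: (1 + 0.2280)/(1 + 0.1732) − 1 = 4.6710%
Error = 5.4800% − 4.6710% = 0.8090% → 81 basis points.

81 basis points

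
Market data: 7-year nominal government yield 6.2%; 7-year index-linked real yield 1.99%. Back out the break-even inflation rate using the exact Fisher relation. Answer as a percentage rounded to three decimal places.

4.128%

(1 + π) = (1 + i)/(1 + r) = 1.06200 / 1.01990 = 1.041279
Break-even inflation = 1.041279 − 1 → 4.128%.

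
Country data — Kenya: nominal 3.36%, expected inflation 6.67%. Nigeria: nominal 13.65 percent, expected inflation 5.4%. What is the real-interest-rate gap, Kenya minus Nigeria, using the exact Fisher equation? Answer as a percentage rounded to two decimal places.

-10.93%

Kenya: (1 + 0.0336)/(1 + 0.0667) − 1 = -3.1030%
Nigeria: (1 + 0.1365)/(1 + 0.0540) − 1 = 7.8273%
Differential = -3.1030% − 7.8273% = -10.9304% → -10.93%.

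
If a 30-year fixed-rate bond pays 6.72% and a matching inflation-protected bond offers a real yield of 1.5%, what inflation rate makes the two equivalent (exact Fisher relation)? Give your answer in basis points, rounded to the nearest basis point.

514 basis points

(1 + π) = (1 + i)/(1 + r) = 1.06720 / 1.01500 = 1.051429
Break-even inflation = 1.051429 − 1 → 514 basis points.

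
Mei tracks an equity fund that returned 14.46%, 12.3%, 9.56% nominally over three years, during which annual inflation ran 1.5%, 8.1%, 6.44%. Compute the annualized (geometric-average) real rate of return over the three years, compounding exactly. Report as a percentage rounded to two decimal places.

6.44%

Nominal growth factor = 1.1446 × 1.1230 × 1.0956 = 1.40826868
Price-level growth factor = 1.0150 × 1.0810 × 1.0644 = 1.16787565
Real growth factor = 1.40826868 / 1.16787565 = 1.20583787
Annualized real rate = 1.20583787^(1/3) − 1 = 6.4379% → 6.44%.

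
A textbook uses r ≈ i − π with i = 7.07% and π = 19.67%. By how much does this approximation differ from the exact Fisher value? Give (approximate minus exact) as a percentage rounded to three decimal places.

-2.071%

Approximate: r ≈ 7.070% − 19.670% = -12.6000%
Exact: (1 + 0.0707)/(1 + 0.1967) − 1 = -10.5290%
Error = -12.6000% − (-10.5290%) = -2.0710% → -2.071%.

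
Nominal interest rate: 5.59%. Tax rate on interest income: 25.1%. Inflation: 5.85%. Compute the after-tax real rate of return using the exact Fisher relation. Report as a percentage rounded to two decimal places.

-1.57%

After-tax nominal return = 5.59% × (1 − 0.251) = 4.18691%.
1 + r = 1.0418691 / 1.05850 = 0.984288
After-tax real rate = 0.984288 − 1 → -1.57%.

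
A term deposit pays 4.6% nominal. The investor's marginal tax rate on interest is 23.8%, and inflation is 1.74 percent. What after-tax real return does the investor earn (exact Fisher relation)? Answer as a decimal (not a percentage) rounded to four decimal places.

0.0174

After-tax nominal return = 4.6% × (1 − 0.238) = 3.5052%.
1 + r = 1.035052 / 1.01740 = 1.0173501
After-tax real rate = 1.0173501 − 1 → 0.0174.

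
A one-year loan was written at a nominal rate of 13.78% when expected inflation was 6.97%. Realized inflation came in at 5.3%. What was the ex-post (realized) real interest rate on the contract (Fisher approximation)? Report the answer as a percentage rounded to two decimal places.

8.48%

Ex-post: 13.78% − 5.3% = 8.480%
So the realized real rate is 8.48%.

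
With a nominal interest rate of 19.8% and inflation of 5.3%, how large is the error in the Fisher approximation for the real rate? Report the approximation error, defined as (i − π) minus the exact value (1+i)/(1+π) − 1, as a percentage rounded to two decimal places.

Approximate: r ≈ 19.800% − 5.300% = 14.5000%
Exact: (1 + 0.1980)/(1 + 0.0530) − 1 = 13.7702%
Error = 14.5000% − 13.7702% = 0.7298% → 0.73%.

0.73%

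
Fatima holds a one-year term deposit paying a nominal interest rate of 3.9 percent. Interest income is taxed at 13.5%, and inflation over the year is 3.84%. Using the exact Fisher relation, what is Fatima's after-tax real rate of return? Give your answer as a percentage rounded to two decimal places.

After-tax nominal return = 3.9% × (1 − 0.135) = 3.3735%.
1 + r = 1.033735 / 1.03840 = 0.995508
After-tax real rate = 0.995508 − 1 → -0.45%.

-0.45%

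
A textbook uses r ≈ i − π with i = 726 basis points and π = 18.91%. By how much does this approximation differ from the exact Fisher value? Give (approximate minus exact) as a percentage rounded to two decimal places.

Approximate: r ≈ 7.260% − 18.910% = -11.6500%
Exact: (1 + 0.0726)/(1 + 0.1891) − 1 = -9.7973%
Error = -11.6500% − (-9.7973%) = -1.8527% → -1.85%.

-1.85%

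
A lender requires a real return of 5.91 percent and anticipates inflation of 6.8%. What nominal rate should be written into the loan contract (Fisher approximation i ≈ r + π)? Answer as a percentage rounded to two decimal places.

12.71%

i ≈ r + π = 5.91% + 6.8% = 12.71%.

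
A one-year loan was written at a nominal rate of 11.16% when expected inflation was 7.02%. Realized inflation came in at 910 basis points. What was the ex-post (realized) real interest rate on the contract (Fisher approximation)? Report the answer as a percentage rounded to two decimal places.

Ex-post: 11.16% − 9.1% = 2.060%
So the realized real rate is 2.06%.

2.06%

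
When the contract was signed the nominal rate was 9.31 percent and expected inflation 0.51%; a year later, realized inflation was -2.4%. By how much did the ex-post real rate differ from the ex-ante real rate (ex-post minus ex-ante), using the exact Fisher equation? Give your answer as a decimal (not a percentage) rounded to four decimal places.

Ex-ante: (1 + 0.0931)/(1 + 0.0051) − 1 = 8.7553%
Ex-post: (1 + 0.0931)/(1 − 0.0240) − 1 = 11.9980%
Difference (ex-post − ex-ante) = 3.2426% → 0.0324.

0.0324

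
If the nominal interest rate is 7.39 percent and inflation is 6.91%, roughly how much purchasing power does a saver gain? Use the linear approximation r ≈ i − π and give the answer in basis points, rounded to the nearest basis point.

r ≈ i − π = 7.39% − 6.91% = 48 basis points.

48 basis points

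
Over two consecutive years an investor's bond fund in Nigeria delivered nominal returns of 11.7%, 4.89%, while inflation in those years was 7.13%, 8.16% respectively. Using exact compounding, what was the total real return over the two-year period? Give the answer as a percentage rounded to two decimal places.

1.11%

Compound the nominal returns: 1.1170 × 1.0489 = 1.171621.
Compound inflation: 1.0713 × 1.0816 = 1.158718.
Deflate: 1.171621 / 1.158718 = 1.011136.
Total real return = 1.011136 − 1 → 1.11%.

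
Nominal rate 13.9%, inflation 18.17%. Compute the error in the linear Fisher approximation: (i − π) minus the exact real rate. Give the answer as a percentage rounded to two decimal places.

-0.66%

Approximate: r ≈ 13.900% − 18.170% = -4.2700%
Exact: (1 + 0.1390)/(1 + 0.1817) − 1 = -3.6134%
Error = -4.2700% − (-3.6134%) = -0.6566% → -0.66%.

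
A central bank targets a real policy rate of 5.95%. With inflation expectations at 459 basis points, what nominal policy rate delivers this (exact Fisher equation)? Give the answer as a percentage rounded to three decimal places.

10.813%

(1 + i) = (1 + r)(1 + π) = 1.05950 × 1.04590 = 1.10813105
i = 1.10813105 − 1, so the required nominal rate is 10.813%.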